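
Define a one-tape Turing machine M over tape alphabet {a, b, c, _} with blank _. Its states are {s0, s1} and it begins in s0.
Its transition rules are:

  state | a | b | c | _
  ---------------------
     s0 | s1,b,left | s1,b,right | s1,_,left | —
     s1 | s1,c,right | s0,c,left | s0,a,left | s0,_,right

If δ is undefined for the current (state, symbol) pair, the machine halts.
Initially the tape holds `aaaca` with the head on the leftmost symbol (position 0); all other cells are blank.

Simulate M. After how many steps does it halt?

s0 | _[a]aaca__   read a → write b, move left, go to s1
s1 | [_]baaca__   read _ → write _, move right, go to s0
s0 | _[b]aaca__   read b → write b, move right, go to s1
s1 | _b[a]aca__   read a → write c, move right, go to s1
s1 | _bc[a]ca__   read a → write c, move right, go to s1
s1 | _bcc[c]a__   read c → write a, move left, go to s0
s0 | _bc[c]aa__   read c → write _, move left, go to s1
s1 | _b[c]_aa__   read c → write a, move left, go to s0
s0 | _[b]a_aa__   read b → write b, move right, go to s1
s1 | _b[a]_aa__   read a → write c, move right, go to s1
s1 | _bc[_]aa__   read _ → write _, move right, go to s0
s0 | _bc_[a]a__   read a → write b, move left, go to s1
s1 | _bc[_]ba__   read _ → write _, move right, go to s0
s0 | _bc_[b]a__   read b → write b, move right, go to s1
s1 | _bc_b[a]__   read a → write c, move right, go to s1
s1 | _bc_bc[_]_   read _ → write _, move right, go to s0
s0 | _bc_bc_[_]
M halts after 16 transitions.

16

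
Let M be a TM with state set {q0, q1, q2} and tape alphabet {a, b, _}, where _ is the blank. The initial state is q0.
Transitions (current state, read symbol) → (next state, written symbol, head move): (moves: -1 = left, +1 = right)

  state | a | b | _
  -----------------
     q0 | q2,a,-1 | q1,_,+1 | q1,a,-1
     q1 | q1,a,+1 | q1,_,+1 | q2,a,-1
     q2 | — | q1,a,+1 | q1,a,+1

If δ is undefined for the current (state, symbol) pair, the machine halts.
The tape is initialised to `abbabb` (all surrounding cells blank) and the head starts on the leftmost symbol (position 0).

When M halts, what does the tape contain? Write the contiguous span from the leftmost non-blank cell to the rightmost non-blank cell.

aa__a_aaa

state=q0 head=0 tape=_[a]bbabb__   (q0,a)→(q2,a,-1)
state=q2 head=-1 tape=[_]abbabb__   (q2,_)→(q1,a,+1)
state=q1 head=0 tape=a[a]bbabb__   (q1,a)→(q1,a,+1)
state=q1 head=1 tape=aa[b]babb__   (q1,b)→(q1,_,+1)
state=q1 head=2 tape=aa_[b]abb__   (q1,b)→(q1,_,+1)
state=q1 head=3 tape=aa__[a]bb__   (q1,a)→(q1,a,+1)
state=q1 head=4 tape=aa__a[b]b__   (q1,b)→(q1,_,+1)
state=q1 head=5 tape=aa__a_[b]__   (q1,b)→(q1,_,+1)
state=q1 head=6 tape=aa__a__[_]_   (q1,_)→(q2,a,-1)
state=q2 head=5 tape=aa__a_[_]a_   (q2,_)→(q1,a,+1)
state=q1 head=6 tape=aa__a_a[a]_   (q1,a)→(q1,a,+1)
state=q1 head=7 tape=aa__a_aa[_]   (q1,_)→(q2,a,-1)
state=q2 head=6 tape=aa__a_a[a]a
The non-blank tape span at halt is aa__a_aaa.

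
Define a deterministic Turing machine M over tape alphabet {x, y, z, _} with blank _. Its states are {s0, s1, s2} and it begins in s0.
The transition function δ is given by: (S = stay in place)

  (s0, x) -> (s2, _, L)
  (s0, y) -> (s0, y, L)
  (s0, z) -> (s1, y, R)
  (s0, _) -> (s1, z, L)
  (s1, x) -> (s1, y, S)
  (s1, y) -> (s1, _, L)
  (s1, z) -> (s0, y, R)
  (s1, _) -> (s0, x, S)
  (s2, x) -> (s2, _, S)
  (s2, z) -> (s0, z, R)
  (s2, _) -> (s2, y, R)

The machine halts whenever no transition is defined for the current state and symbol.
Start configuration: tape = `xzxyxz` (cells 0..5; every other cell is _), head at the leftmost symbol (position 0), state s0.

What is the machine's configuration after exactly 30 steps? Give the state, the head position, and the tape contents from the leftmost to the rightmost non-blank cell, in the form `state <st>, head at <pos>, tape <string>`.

state s0, head at 7, tape yyyyyyyyyyx

s0 | ___[x]zxyxz__   read x → write _, move L, go to s2
s2 | __[_]_zxyxz__   read _ → write y, move R, go to s2
s2 | __y[_]zxyxz__   read _ → write y, move R, go to s2
s2 | __yy[z]xyxz__   read z → write z, move R, go to s0
s0 | __yyz[x]yxz__   read x → write _, move L, go to s2
s2 | __yy[z]_yxz__   read z → write z, move R, go to s0
s0 | __yyz[_]yxz__   read _ → write z, move L, go to s1
s1 | __yy[z]zyxz__   read z → write y, move R, go to s0
s0 | __yyy[z]yxz__   read z → write y, move R, go to s1
s1 | __yyyy[y]xz__   read y → write _, move L, go to s1
s1 | __yyy[y]_xz__   read y → write _, move L, go to s1
s1 | __yy[y]__xz__   read y → write _, move L, go to s1
s1 | __y[y]___xz__   read y → write _, move L, go to s1
s1 | __[y]____xz__   read y → write _, move L, go to s1
s1 | _[_]_____xz__   read _ → write x, move S, go to s0
s0 | _[x]_____xz__   read x → write _, move L, go to s2
s2 | [_]______xz__   read _ → write y, move R, go to s2
s2 | y[_]_____xz__   read _ → write y, move R, go to s2
s2 | yy[_]____xz__   read _ → write y, move R, go to s2
s2 | yyy[_]___xz__   read _ → write y, move R, go to s2
s2 | yyyy[_]__xz__   read _ → write y, move R, go to s2
s2 | yyyyy[_]_xz__   read _ → write y, move R, go to s2
s2 | yyyyyy[_]xz__   read _ → write y, move R, go to s2
s2 | yyyyyyy[x]z__   read x → write _, move S, go to s2
s2 | yyyyyyy[_]z__   read _ → write y, move R, go to s2
s2 | yyyyyyyy[z]__   read z → write z, move R, go to s0
s0 | yyyyyyyyz[_]_   read _ → write z, move L, go to s1
s1 | yyyyyyyy[z]z_   read z → write y, move R, go to s0
s0 | yyyyyyyyy[z]_   read z → write y, move R, go to s1
s1 | yyyyyyyyyy[_]   read _ → write x, move S, go to s0
s0 | yyyyyyyyyy[x]
After 30 steps: state s0, head at 7, tape yyyyyyyyyyx.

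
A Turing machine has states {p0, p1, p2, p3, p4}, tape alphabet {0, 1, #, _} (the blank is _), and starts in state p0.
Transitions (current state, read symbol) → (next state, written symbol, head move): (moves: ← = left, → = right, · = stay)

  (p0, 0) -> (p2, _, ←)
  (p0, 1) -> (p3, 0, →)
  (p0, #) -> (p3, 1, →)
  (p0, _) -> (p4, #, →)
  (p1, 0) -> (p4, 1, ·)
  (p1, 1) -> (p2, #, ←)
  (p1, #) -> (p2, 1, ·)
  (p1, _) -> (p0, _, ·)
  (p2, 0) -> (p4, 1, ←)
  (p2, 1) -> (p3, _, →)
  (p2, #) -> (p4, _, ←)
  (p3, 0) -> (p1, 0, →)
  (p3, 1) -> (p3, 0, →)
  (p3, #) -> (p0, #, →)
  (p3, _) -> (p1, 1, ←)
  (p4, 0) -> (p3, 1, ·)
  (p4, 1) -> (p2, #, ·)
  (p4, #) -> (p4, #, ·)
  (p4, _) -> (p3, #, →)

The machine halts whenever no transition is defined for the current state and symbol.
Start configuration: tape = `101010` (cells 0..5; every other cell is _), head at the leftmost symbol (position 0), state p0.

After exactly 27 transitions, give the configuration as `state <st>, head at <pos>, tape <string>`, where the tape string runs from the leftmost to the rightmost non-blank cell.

state p3, head at 1, tape 011_10

p0 | _[1]01010   read 1 → write 0, move →, go to p3
p3 | _0[0]1010   read 0 → write 0, move →, go to p1
p1 | _00[1]010   read 1 → write #, move ←, go to p2
p2 | _0[0]#010   read 0 → write 1, move ←, go to p4
p4 | _[0]1#010   read 0 → write 1, move ·, go to p3
p3 | _[1]1#010   read 1 → write 0, move →, go to p3
p3 | _0[1]#010   read 1 → write 0, move →, go to p3
p3 | _00[#]010   read # → write #, move →, go to p0
p0 | _00#[0]10   read 0 → write _, move ←, go to p2
p2 | _00[#]_10   read # → write _, move ←, go to p4
p4 | _0[0]__10   read 0 → write 1, move ·, go to p3
p3 | _0[1]__10   read 1 → write 0, move →, go to p3
p3 | _00[_]_10   read _ → write 1, move ←, go to p1
p1 | _0[0]1_10   read 0 → write 1, move ·, go to p4
p4 | _0[1]1_10   read 1 → write #, move ·, go to p2
p2 | _0[#]1_10   read # → write _, move ←, go to p4
p4 | _[0]_1_10   read 0 → write 1, move ·, go to p3
p3 | _[1]_1_10   read 1 → write 0, move →, go to p3
p3 | _0[_]1_10   read _ → write 1, move ←, go to p1
p1 | _[0]11_10   read 0 → write 1, move ·, go to p4
p4 | _[1]11_10   read 1 → write #, move ·, go to p2
p2 | _[#]11_10   read # → write _, move ←, go to p4
p4 | [_]_11_10   read _ → write #, move →, go to p3
p3 | #[_]11_10   read _ → write 1, move ←, go to p1
p1 | [#]111_10   read # → write 1, move ·, go to p2
p2 | [1]111_10   read 1 → write _, move →, go to p3
p3 | _[1]11_10   read 1 → write 0, move →, go to p3
p3 | _0[1]1_10
After 27 steps: state p3, head at 1, tape 011_10.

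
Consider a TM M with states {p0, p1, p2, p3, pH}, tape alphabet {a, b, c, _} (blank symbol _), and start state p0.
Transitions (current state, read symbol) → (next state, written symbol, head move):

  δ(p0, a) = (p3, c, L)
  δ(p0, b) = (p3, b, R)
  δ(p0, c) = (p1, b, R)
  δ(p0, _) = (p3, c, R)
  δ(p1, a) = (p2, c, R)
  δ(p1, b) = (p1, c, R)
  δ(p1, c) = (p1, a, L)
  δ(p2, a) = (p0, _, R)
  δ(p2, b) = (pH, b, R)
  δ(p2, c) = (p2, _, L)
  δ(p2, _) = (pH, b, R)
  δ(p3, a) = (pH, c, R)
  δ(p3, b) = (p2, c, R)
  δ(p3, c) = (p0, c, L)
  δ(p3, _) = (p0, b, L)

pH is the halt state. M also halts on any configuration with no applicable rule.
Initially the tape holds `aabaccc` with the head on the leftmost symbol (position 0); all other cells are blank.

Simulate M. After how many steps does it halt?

8

state=p0 head=0 tape=___[a]abaccc   (p0,a)→(p3,c,L)
state=p3 head=-1 tape=__[_]cabaccc   (p3,_)→(p0,b,L)
state=p0 head=-2 tape=_[_]bcabaccc   (p0,_)→(p3,c,R)
state=p3 head=-1 tape=_c[b]cabaccc   (p3,b)→(p2,c,R)
state=p2 head=0 tape=_cc[c]abaccc   (p2,c)→(p2,_,L)
state=p2 head=-1 tape=_c[c]_abaccc   (p2,c)→(p2,_,L)
state=p2 head=-2 tape=_[c]__abaccc   (p2,c)→(p2,_,L)
state=p2 head=-3 tape=[_]___abaccc   (p2,_)→(pH,b,R)
state=pH head=-2 tape=b[_]__abaccc
M halts after 8 transitions.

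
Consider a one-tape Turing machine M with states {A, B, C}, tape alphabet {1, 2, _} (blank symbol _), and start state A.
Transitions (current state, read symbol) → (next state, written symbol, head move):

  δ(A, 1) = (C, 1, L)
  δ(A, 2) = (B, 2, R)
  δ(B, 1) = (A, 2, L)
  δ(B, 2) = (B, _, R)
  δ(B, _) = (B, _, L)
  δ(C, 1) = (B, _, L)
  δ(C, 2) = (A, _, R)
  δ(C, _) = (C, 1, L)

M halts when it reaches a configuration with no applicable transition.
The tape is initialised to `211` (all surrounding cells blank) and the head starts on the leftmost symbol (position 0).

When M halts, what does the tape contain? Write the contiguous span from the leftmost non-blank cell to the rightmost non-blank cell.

2_2

A | [2]11   read 2 → write 2, move R, go to B
B | 2[1]1   read 1 → write 2, move L, go to A
A | [2]21   read 2 → write 2, move R, go to B
B | 2[2]1   read 2 → write _, move R, go to B
B | 2_[1]   read 1 → write 2, move L, go to A
A | 2[_]2
The non-blank tape span at halt is 2_2.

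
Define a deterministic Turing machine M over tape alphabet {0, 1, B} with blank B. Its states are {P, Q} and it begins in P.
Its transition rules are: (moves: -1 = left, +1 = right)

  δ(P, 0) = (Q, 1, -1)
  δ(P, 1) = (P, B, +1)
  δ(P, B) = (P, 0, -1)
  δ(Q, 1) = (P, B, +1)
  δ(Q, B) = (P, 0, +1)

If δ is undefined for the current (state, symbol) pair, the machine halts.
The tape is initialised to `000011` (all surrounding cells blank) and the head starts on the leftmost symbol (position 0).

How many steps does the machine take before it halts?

19

P | B[0]00011B   read 0 → write 1, move -1, go to Q
Q | [B]100011B   read B → write 0, move +1, go to P
P | 0[1]00011B   read 1 → write B, move +1, go to P
P | 0B[0]0011B   read 0 → write 1, move -1, go to Q
Q | 0[B]10011B   read B → write 0, move +1, go to P
P | 00[1]0011B   read 1 → write B, move +1, go to P
P | 00B[0]011B   read 0 → write 1, move -1, go to Q
Q | 00[B]1011B   read B → write 0, move +1, go to P
P | 000[1]011B   read 1 → write B, move +1, go to P
P | 000B[0]11B   read 0 → write 1, move -1, go to Q
Q | 000[B]111B   read B → write 0, move +1, go to P
P | 0000[1]11B   read 1 → write B, move +1, go to P
P | 0000B[1]1B   read 1 → write B, move +1, go to P
P | 0000BB[1]B   read 1 → write B, move +1, go to P
P | 0000BBB[B]   read B → write 0, move -1, go to P
P | 0000BB[B]0   read B → write 0, move -1, go to P
P | 0000B[B]00   read B → write 0, move -1, go to P
P | 0000[B]000   read B → write 0, move -1, go to P
P | 000[0]0000   read 0 → write 1, move -1, go to Q
Q | 00[0]10000
M halts after 19 transitions.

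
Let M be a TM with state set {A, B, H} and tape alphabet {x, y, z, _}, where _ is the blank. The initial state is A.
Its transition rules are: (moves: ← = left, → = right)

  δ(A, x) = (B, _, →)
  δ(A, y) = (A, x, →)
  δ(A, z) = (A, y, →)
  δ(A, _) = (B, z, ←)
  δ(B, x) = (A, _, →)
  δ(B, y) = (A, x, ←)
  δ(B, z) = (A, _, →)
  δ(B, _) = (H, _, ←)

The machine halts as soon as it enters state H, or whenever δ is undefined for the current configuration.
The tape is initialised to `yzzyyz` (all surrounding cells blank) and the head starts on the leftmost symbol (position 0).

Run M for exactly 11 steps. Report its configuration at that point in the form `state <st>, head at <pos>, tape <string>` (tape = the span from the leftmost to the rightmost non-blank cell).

state A, head at 7, tape xyyx__y

A | [y]zzyyz__   read y → write x, move →, go to A
A | x[z]zyyz__   read z → write y, move →, go to A
A | xy[z]yyz__   read z → write y, move →, go to A
A | xyy[y]yz__   read y → write x, move →, go to A
A | xyyx[y]z__   read y → write x, move →, go to A
A | xyyxx[z]__   read z → write y, move →, go to A
A | xyyxxy[_]_   read _ → write z, move ←, go to B
B | xyyxx[y]z_   read y → write x, move ←, go to A
A | xyyx[x]xz_   read x → write _, move →, go to B
B | xyyx_[x]z_   read x → write _, move →, go to A
A | xyyx__[z]_   read z → write y, move →, go to A
A | xyyx__y[_]
After 11 steps: state A, head at 7, tape xyyx__y.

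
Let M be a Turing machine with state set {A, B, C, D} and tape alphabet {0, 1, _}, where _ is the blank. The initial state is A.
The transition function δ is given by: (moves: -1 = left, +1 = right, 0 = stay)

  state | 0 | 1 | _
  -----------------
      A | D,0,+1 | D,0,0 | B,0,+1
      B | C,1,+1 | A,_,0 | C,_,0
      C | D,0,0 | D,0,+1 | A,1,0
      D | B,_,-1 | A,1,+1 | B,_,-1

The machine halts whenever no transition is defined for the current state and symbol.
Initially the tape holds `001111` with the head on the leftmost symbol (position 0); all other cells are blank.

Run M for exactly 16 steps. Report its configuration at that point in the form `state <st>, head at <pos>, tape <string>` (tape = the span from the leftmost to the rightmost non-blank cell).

state B, head at 0, tape 1_1111

A | [0]01111   read 0 → write 0, move +1, go to D
D | 0[0]1111   read 0 → write _, move -1, go to B
B | [0]_1111   read 0 → write 1, move +1, go to C
C | 1[_]1111   read _ → write 1, move 0, go to A
A | 1[1]1111   read 1 → write 0, move 0, go to D
D | 1[0]1111   read 0 → write _, move -1, go to B
B | [1]_1111   read 1 → write _, move 0, go to A
A | [_]_1111   read _ → write 0, move +1, go to B
B | 0[_]1111   read _ → write _, move 0, go to C
C | 0[_]1111   read _ → write 1, move 0, go to A
A | 0[1]1111   read 1 → write 0, move 0, go to D
D | 0[0]1111   read 0 → write _, move -1, go to B
B | [0]_1111   read 0 → write 1, move +1, go to C
C | 1[_]1111   read _ → write 1, move 0, go to A
A | 1[1]1111   read 1 → write 0, move 0, go to D
D | 1[0]1111   read 0 → write _, move -1, go to B
B | [1]_1111
After 16 steps: state B, head at 0, tape 1_1111.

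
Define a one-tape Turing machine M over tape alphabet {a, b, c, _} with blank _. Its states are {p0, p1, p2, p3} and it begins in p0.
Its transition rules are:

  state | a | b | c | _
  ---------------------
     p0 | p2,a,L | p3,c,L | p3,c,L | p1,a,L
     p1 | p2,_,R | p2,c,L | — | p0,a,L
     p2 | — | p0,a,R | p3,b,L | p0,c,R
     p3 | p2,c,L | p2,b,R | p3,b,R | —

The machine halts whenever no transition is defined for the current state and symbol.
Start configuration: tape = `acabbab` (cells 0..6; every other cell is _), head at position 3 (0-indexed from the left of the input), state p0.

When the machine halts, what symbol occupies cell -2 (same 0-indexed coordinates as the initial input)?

b

state=p0 head=3 tape=__aca[b]bab   (p0,b)→(p3,c,L)
state=p3 head=2 tape=__ac[a]cbab   (p3,a)→(p2,c,L)
state=p2 head=1 tape=__a[c]ccbab   (p2,c)→(p3,b,L)
state=p3 head=0 tape=__[a]bccbab   (p3,a)→(p2,c,L)
state=p2 head=-1 tape=_[_]cbccbab   (p2,_)→(p0,c,R)
state=p0 head=0 tape=_c[c]bccbab   (p0,c)→(p3,c,L)
state=p3 head=-1 tape=_[c]cbccbab   (p3,c)→(p3,b,R)
state=p3 head=0 tape=_b[c]bccbab   (p3,c)→(p3,b,R)
state=p3 head=1 tape=_bb[b]ccbab   (p3,b)→(p2,b,R)
state=p2 head=2 tape=_bbb[c]cbab   (p2,c)→(p3,b,L)
state=p3 head=1 tape=_bb[b]bcbab   (p3,b)→(p2,b,R)
state=p2 head=2 tape=_bbb[b]cbab   (p2,b)→(p0,a,R)
state=p0 head=3 tape=_bbba[c]bab   (p0,c)→(p3,c,L)
state=p3 head=2 tape=_bbb[a]cbab   (p3,a)→(p2,c,L)
state=p2 head=1 tape=_bb[b]ccbab   (p2,b)→(p0,a,R)
state=p0 head=2 tape=_bba[c]cbab   (p0,c)→(p3,c,L)
state=p3 head=1 tape=_bb[a]ccbab   (p3,a)→(p2,c,L)
state=p2 head=0 tape=_b[b]cccbab   (p2,b)→(p0,a,R)
state=p0 head=1 tape=_ba[c]ccbab   (p0,c)→(p3,c,L)
state=p3 head=0 tape=_b[a]cccbab   (p3,a)→(p2,c,L)
state=p2 head=-1 tape=_[b]ccccbab   (p2,b)→(p0,a,R)
state=p0 head=0 tape=_a[c]cccbab   (p0,c)→(p3,c,L)
state=p3 head=-1 tape=_[a]ccccbab   (p3,a)→(p2,c,L)
state=p2 head=-2 tape=[_]cccccbab   (p2,_)→(p0,c,R)
state=p0 head=-1 tape=c[c]ccccbab   (p0,c)→(p3,c,L)
state=p3 head=-2 tape=[c]cccccbab   (p3,c)→(p3,b,R)
state=p3 head=-1 tape=b[c]ccccbab   (p3,c)→(p3,b,R)
state=p3 head=0 tape=bb[c]cccbab   (p3,c)→(p3,b,R)
state=p3 head=1 tape=bbb[c]ccbab   (p3,c)→(p3,b,R)
state=p3 head=2 tape=bbbb[c]cbab   (p3,c)→(p3,b,R)
state=p3 head=3 tape=bbbbb[c]bab   (p3,c)→(p3,b,R)
state=p3 head=4 tape=bbbbbb[b]ab   (p3,b)→(p2,b,R)
state=p2 head=5 tape=bbbbbbb[a]b
Cell -2 holds b when M halts.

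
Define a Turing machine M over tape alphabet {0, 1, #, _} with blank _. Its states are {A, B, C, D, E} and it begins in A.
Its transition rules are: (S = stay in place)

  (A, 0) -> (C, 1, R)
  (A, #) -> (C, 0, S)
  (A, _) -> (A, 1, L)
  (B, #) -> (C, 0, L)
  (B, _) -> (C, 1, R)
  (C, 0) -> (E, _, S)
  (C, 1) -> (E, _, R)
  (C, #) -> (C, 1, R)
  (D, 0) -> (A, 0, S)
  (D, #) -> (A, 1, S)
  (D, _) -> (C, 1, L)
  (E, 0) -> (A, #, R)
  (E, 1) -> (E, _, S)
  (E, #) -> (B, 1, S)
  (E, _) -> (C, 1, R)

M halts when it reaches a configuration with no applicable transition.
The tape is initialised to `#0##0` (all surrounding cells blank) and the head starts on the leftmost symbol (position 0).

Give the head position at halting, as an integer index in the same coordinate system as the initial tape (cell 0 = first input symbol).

A | [#]0##0_   read # → write 0, move S, go to C
C | [0]0##0_   read 0 → write _, move S, go to E
E | [_]0##0_   read _ → write 1, move R, go to C
C | 1[0]##0_   read 0 → write _, move S, go to E
E | 1[_]##0_   read _ → write 1, move R, go to C
C | 11[#]#0_   read # → write 1, move R, go to C
C | 111[#]0_   read # → write 1, move R, go to C
C | 1111[0]_   read 0 → write _, move S, go to E
E | 1111[_]_   read _ → write 1, move R, go to C
C | 11111[_]
At halt the head is at cell 5.

5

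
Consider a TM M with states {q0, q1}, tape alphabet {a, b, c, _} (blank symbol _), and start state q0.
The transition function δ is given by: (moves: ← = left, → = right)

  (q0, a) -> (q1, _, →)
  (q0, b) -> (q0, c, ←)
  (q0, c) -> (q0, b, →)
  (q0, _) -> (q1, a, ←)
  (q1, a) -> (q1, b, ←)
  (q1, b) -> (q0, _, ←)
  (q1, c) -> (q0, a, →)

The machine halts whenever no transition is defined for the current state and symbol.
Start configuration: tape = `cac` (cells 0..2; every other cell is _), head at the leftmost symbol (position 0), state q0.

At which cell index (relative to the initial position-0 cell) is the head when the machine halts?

q0 | [c]ac_   read c → write b, move →, go to q0
q0 | b[a]c_   read a → write _, move →, go to q1
q1 | b_[c]_   read c → write a, move →, go to q0
q0 | b_a[_]   read _ → write a, move ←, go to q1
q1 | b_[a]a   read a → write b, move ←, go to q1
q1 | b[_]ba
At halt the head is at cell 1.

1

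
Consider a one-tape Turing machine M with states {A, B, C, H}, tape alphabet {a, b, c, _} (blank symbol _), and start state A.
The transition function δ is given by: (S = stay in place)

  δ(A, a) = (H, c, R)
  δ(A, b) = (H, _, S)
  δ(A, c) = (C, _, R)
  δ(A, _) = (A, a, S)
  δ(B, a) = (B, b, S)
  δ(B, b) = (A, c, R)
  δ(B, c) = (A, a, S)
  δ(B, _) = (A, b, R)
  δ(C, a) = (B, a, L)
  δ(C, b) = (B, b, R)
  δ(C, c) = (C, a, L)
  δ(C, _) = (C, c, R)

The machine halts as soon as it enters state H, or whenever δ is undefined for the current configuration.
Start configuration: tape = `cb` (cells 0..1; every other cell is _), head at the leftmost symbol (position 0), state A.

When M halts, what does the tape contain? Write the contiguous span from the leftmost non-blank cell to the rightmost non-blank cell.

bbc

state=A head=0 tape=[c]b___   (A,c)→(C,_,R)
state=C head=1 tape=_[b]___   (C,b)→(B,b,R)
state=B head=2 tape=_b[_]__   (B,_)→(A,b,R)
state=A head=3 tape=_bb[_]_   (A,_)→(A,a,S)
state=A head=3 tape=_bb[a]_   (A,a)→(H,c,R)
state=H head=4 tape=_bbc[_]
The non-blank tape span at halt is bbc.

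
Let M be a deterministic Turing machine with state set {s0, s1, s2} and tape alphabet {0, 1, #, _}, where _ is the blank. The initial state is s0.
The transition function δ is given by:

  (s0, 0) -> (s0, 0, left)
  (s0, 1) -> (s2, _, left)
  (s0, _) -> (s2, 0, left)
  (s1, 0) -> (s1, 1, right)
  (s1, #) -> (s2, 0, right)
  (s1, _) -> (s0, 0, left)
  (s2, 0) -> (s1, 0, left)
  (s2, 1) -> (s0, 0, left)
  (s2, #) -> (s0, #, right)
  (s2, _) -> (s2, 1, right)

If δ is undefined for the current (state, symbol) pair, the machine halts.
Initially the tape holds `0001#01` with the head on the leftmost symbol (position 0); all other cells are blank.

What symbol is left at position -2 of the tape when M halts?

1

s0 | __[0]001#01   read 0 → write 0, move left, go to s0
s0 | _[_]0001#01   read _ → write 0, move left, go to s2
s2 | [_]00001#01   read _ → write 1, move right, go to s2
s2 | 1[0]0001#01   read 0 → write 0, move left, go to s1
s1 | [1]00001#01
Cell -2 holds 1 when M halts.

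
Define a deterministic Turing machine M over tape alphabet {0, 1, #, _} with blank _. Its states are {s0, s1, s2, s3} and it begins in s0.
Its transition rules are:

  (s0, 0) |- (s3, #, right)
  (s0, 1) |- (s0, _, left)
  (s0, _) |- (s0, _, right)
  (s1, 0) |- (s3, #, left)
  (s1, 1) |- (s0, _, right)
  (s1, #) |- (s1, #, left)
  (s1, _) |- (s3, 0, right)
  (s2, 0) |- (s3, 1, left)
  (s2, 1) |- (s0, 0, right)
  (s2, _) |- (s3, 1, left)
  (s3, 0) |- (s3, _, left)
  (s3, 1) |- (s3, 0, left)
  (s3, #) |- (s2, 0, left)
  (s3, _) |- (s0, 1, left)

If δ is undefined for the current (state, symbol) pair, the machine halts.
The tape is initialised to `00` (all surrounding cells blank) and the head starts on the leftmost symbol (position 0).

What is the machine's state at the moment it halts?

state=s0 head=0 tape=___[0]0   (s0,0)→(s3,#,right)
state=s3 head=1 tape=___#[0]   (s3,0)→(s3,_,left)
state=s3 head=0 tape=___[#]_   (s3,#)→(s2,0,left)
state=s2 head=-1 tape=__[_]0_   (s2,_)→(s3,1,left)
state=s3 head=-2 tape=_[_]10_   (s3,_)→(s0,1,left)
state=s0 head=-3 tape=[_]110_   (s0,_)→(s0,_,right)
state=s0 head=-2 tape=_[1]10_   (s0,1)→(s0,_,left)
state=s0 head=-3 tape=[_]_10_   (s0,_)→(s0,_,right)
state=s0 head=-2 tape=_[_]10_   (s0,_)→(s0,_,right)
state=s0 head=-1 tape=__[1]0_   (s0,1)→(s0,_,left)
state=s0 head=-2 tape=_[_]_0_   (s0,_)→(s0,_,right)
state=s0 head=-1 tape=__[_]0_   (s0,_)→(s0,_,right)
state=s0 head=0 tape=___[0]_   (s0,0)→(s3,#,right)
state=s3 head=1 tape=___#[_]   (s3,_)→(s0,1,left)
state=s0 head=0 tape=___[#]1
No transition is defined for (s0, #); M halts in state s0.

s0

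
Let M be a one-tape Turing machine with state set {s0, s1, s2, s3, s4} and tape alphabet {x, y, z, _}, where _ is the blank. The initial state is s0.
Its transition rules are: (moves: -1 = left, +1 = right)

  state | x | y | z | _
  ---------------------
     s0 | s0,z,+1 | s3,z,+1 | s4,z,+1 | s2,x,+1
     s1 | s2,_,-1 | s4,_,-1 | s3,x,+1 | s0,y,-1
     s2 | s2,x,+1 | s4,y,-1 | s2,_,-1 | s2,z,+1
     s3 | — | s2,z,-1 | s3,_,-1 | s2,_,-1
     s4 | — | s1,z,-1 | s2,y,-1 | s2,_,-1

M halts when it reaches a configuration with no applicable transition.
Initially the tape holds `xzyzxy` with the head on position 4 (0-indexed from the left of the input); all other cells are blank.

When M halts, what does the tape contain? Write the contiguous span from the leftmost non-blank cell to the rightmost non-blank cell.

xyy

state=s0 head=4 tape=xzyz[x]y_   (s0,x)→(s0,z,+1)
state=s0 head=5 tape=xzyzz[y]_   (s0,y)→(s3,z,+1)
state=s3 head=6 tape=xzyzzz[_]   (s3,_)→(s2,_,-1)
state=s2 head=5 tape=xzyzz[z]_   (s2,z)→(s2,_,-1)
state=s2 head=4 tape=xzyz[z]__   (s2,z)→(s2,_,-1)
state=s2 head=3 tape=xzy[z]___   (s2,z)→(s2,_,-1)
state=s2 head=2 tape=xz[y]____   (s2,y)→(s4,y,-1)
state=s4 head=1 tape=x[z]y____   (s4,z)→(s2,y,-1)
state=s2 head=0 tape=[x]yy____   (s2,x)→(s2,x,+1)
state=s2 head=1 tape=x[y]y____   (s2,y)→(s4,y,-1)
state=s4 head=0 tape=[x]yy____
The non-blank tape span at halt is xyy.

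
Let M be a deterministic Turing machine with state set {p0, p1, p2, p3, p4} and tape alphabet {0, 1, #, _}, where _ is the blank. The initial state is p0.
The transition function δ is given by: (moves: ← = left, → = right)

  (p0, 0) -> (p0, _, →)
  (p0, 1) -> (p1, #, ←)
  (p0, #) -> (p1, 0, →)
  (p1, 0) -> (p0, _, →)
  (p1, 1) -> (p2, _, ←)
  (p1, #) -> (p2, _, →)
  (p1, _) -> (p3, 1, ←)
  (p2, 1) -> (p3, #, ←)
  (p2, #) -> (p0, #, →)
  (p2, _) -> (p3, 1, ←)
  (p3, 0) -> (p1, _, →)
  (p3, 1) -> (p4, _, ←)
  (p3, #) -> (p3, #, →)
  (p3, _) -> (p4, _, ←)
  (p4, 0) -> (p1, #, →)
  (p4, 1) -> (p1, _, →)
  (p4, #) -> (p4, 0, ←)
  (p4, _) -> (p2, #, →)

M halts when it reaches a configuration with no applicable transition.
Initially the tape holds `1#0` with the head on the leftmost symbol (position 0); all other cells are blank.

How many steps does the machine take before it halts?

9

state=p0 head=0 tape=____[1]#0   (p0,1)→(p1,#,←)
state=p1 head=-1 tape=___[_]##0   (p1,_)→(p3,1,←)
state=p3 head=-2 tape=__[_]1##0   (p3,_)→(p4,_,←)
state=p4 head=-3 tape=_[_]_1##0   (p4,_)→(p2,#,→)
state=p2 head=-2 tape=_#[_]1##0   (p2,_)→(p3,1,←)
state=p3 head=-3 tape=_[#]11##0   (p3,#)→(p3,#,→)
state=p3 head=-2 tape=_#[1]1##0   (p3,1)→(p4,_,←)
state=p4 head=-3 tape=_[#]_1##0   (p4,#)→(p4,0,←)
state=p4 head=-4 tape=[_]0_1##0   (p4,_)→(p2,#,→)
state=p2 head=-3 tape=#[0]_1##0
M halts after 9 transitions.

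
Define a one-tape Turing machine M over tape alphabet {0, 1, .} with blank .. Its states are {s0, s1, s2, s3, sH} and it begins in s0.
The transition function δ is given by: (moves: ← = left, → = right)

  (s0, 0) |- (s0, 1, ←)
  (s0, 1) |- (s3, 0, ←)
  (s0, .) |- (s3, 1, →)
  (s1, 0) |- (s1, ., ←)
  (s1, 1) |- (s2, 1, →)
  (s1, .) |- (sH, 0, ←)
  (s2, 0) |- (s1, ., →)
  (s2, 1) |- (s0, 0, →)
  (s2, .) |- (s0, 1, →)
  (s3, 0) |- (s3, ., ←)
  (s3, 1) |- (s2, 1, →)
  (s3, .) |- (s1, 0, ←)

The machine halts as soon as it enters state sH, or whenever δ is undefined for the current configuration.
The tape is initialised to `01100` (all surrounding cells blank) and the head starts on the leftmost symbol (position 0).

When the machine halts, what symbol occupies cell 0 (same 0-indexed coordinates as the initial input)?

s0 | .[0]1100   read 0 → write 1, move ←, go to s0
s0 | [.]11100   read . → write 1, move →, go to s3
s3 | 1[1]1100   read 1 → write 1, move →, go to s2
s2 | 11[1]100   read 1 → write 0, move →, go to s0
s0 | 110[1]00   read 1 → write 0, move ←, go to s3
s3 | 11[0]000   read 0 → write ., move ←, go to s3
s3 | 1[1].000   read 1 → write 1, move →, go to s2
s2 | 11[.]000   read . → write 1, move →, go to s0
s0 | 111[0]00   read 0 → write 1, move ←, go to s0
s0 | 11[1]100   read 1 → write 0, move ←, go to s3
s3 | 1[1]0100   read 1 → write 1, move →, go to s2
s2 | 11[0]100   read 0 → write ., move →, go to s1
s1 | 11.[1]00   read 1 → write 1, move →, go to s2
s2 | 11.1[0]0   read 0 → write ., move →, go to s1
s1 | 11.1.[0]   read 0 → write ., move ←, go to s1
s1 | 11.1[.].   read . → write 0, move ←, go to sH
sH | 11.[1]0.
Cell 0 holds 1 when M halts.

1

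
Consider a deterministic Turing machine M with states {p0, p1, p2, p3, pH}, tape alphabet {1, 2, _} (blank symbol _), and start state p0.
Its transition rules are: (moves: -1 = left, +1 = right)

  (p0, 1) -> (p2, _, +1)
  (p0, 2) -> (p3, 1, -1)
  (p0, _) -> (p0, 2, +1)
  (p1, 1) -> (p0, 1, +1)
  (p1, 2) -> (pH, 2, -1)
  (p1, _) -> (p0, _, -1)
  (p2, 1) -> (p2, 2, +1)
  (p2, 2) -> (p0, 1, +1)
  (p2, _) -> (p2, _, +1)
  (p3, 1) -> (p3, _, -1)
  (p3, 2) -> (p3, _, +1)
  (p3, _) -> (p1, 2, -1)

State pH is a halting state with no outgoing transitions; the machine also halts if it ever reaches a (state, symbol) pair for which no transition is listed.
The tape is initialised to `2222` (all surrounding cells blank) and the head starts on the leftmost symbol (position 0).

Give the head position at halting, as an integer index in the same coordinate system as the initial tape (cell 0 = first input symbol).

-4

state=p0 head=0 tape=____[2]222   (p0,2)→(p3,1,-1)
state=p3 head=-1 tape=___[_]1222   (p3,_)→(p1,2,-1)
state=p1 head=-2 tape=__[_]21222   (p1,_)→(p0,_,-1)
state=p0 head=-3 tape=_[_]_21222   (p0,_)→(p0,2,+1)
state=p0 head=-2 tape=_2[_]21222   (p0,_)→(p0,2,+1)
state=p0 head=-1 tape=_22[2]1222   (p0,2)→(p3,1,-1)
state=p3 head=-2 tape=_2[2]11222   (p3,2)→(p3,_,+1)
state=p3 head=-1 tape=_2_[1]1222   (p3,1)→(p3,_,-1)
state=p3 head=-2 tape=_2[_]_1222   (p3,_)→(p1,2,-1)
state=p1 head=-3 tape=_[2]2_1222   (p1,2)→(pH,2,-1)
state=pH head=-4 tape=[_]22_1222
At halt the head is at cell -4.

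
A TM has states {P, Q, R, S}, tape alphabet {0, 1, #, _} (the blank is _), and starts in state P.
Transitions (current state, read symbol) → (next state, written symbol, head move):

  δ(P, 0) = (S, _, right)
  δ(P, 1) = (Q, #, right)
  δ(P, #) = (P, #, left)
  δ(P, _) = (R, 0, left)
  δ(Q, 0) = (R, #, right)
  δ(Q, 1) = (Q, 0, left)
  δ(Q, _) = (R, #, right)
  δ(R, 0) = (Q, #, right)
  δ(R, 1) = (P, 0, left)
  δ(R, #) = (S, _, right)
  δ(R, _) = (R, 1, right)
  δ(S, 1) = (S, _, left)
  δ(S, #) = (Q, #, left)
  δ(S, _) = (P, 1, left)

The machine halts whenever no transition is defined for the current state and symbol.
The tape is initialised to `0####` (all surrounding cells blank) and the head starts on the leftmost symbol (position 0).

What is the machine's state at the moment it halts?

S

P | [0]####_   read 0 → write _, move right, go to S
S | _[#]###_   read # → write #, move left, go to Q
Q | [_]####_   read _ → write #, move right, go to R
R | #[#]###_   read # → write _, move right, go to S
S | #_[#]##_   read # → write #, move left, go to Q
Q | #[_]###_   read _ → write #, move right, go to R
R | ##[#]##_   read # → write _, move right, go to S
S | ##_[#]#_   read # → write #, move left, go to Q
Q | ##[_]##_   read _ → write #, move right, go to R
R | ###[#]#_   read # → write _, move right, go to S
S | ###_[#]_   read # → write #, move left, go to Q
Q | ###[_]#_   read _ → write #, move right, go to R
R | ####[#]_   read # → write _, move right, go to S
S | ####_[_]   read _ → write 1, move left, go to P
P | ####[_]1   read _ → write 0, move left, go to R
R | ###[#]01   read # → write _, move right, go to S
S | ###_[0]1
No transition is defined for (S, 0); M halts in state S.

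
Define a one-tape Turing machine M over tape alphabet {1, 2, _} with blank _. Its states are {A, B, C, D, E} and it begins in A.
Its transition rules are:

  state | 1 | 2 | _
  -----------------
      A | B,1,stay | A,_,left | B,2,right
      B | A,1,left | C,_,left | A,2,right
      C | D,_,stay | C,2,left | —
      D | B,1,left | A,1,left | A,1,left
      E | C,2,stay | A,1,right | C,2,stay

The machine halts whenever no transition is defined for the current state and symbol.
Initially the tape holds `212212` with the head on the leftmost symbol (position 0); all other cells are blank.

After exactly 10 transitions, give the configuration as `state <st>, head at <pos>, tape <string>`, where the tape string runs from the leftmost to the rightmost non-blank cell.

state=A head=0 tape=__[2]12212   (A,2)→(A,_,left)
state=A head=-1 tape=_[_]_12212   (A,_)→(B,2,right)
state=B head=0 tape=_2[_]12212   (B,_)→(A,2,right)
state=A head=1 tape=_22[1]2212   (A,1)→(B,1,stay)
state=B head=1 tape=_22[1]2212   (B,1)→(A,1,left)
state=A head=0 tape=_2[2]12212   (A,2)→(A,_,left)
state=A head=-1 tape=_[2]_12212   (A,2)→(A,_,left)
state=A head=-2 tape=[_]__12212   (A,_)→(B,2,right)
state=B head=-1 tape=2[_]_12212   (B,_)→(A,2,right)
state=A head=0 tape=22[_]12212   (A,_)→(B,2,right)
state=B head=1 tape=222[1]2212
After 10 steps: state B, head at 1, tape 22212212.

state B, head at 1, tape 22212212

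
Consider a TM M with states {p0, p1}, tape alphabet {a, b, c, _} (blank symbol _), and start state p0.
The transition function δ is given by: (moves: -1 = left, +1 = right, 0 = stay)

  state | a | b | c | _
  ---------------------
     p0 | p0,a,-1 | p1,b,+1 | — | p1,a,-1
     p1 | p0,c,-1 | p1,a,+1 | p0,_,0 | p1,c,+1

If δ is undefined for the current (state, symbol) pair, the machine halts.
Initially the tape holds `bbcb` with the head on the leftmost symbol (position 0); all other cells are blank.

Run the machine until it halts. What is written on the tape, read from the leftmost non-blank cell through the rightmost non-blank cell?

ccacab

state=p0 head=0 tape=__[b]bcb   (p0,b)→(p1,b,+1)
state=p1 head=1 tape=__b[b]cb   (p1,b)→(p1,a,+1)
state=p1 head=2 tape=__ba[c]b   (p1,c)→(p0,_,0)
state=p0 head=2 tape=__ba[_]b   (p0,_)→(p1,a,-1)
state=p1 head=1 tape=__b[a]ab   (p1,a)→(p0,c,-1)
state=p0 head=0 tape=__[b]cab   (p0,b)→(p1,b,+1)
state=p1 head=1 tape=__b[c]ab   (p1,c)→(p0,_,0)
state=p0 head=1 tape=__b[_]ab   (p0,_)→(p1,a,-1)
state=p1 head=0 tape=__[b]aab   (p1,b)→(p1,a,+1)
state=p1 head=1 tape=__a[a]ab   (p1,a)→(p0,c,-1)
state=p0 head=0 tape=__[a]cab   (p0,a)→(p0,a,-1)
state=p0 head=-1 tape=_[_]acab   (p0,_)→(p1,a,-1)
state=p1 head=-2 tape=[_]aacab   (p1,_)→(p1,c,+1)
state=p1 head=-1 tape=c[a]acab   (p1,a)→(p0,c,-1)
state=p0 head=-2 tape=[c]cacab
The non-blank tape span at halt is ccacab.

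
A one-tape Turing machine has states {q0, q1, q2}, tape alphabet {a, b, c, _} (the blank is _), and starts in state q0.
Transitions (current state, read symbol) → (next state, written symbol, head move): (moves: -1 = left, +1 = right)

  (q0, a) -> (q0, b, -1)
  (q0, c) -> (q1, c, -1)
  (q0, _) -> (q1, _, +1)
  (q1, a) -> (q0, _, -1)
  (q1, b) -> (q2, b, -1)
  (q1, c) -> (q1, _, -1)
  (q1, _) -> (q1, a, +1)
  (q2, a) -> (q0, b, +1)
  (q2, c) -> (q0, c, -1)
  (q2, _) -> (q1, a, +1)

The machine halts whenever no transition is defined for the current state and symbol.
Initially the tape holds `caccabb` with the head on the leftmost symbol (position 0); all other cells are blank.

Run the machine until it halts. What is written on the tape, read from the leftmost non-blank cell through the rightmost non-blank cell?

bbb_ccabb

q0 | __[c]accabb   read c → write c, move -1, go to q1
q1 | _[_]caccabb   read _ → write a, move +1, go to q1
q1 | _a[c]accabb   read c → write _, move -1, go to q1
q1 | _[a]_accabb   read a → write _, move -1, go to q0
q0 | [_]__accabb   read _ → write _, move +1, go to q1
q1 | _[_]_accabb   read _ → write a, move +1, go to q1
q1 | _a[_]accabb   read _ → write a, move +1, go to q1
q1 | _aa[a]ccabb   read a → write _, move -1, go to q0
q0 | _a[a]_ccabb   read a → write b, move -1, go to q0
q0 | _[a]b_ccabb   read a → write b, move -1, go to q0
q0 | [_]bb_ccabb   read _ → write _, move +1, go to q1
q1 | _[b]b_ccabb   read b → write b, move -1, go to q2
q2 | [_]bb_ccabb   read _ → write a, move +1, go to q1
q1 | a[b]b_ccabb   read b → write b, move -1, go to q2
q2 | [a]bb_ccabb   read a → write b, move +1, go to q0
q0 | b[b]b_ccabb
The non-blank tape span at halt is bbb_ccabb.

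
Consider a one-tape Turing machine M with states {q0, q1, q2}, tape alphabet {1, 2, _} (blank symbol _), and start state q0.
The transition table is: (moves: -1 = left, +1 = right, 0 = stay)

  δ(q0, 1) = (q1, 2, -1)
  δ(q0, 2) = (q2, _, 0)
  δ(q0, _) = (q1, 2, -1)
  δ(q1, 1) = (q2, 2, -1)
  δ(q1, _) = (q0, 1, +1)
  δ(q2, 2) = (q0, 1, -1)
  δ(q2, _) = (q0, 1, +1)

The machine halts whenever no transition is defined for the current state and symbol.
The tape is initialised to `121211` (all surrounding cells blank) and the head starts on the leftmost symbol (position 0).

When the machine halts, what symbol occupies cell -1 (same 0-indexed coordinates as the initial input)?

q0 | _[1]21211   read 1 → write 2, move -1, go to q1
q1 | [_]221211   read _ → write 1, move +1, go to q0
q0 | 1[2]21211   read 2 → write _, move 0, go to q2
q2 | 1[_]21211   read _ → write 1, move +1, go to q0
q0 | 11[2]1211   read 2 → write _, move 0, go to q2
q2 | 11[_]1211   read _ → write 1, move +1, go to q0
q0 | 111[1]211   read 1 → write 2, move -1, go to q1
q1 | 11[1]2211   read 1 → write 2, move -1, go to q2
q2 | 1[1]22211
Cell -1 holds 1 when M halts.

1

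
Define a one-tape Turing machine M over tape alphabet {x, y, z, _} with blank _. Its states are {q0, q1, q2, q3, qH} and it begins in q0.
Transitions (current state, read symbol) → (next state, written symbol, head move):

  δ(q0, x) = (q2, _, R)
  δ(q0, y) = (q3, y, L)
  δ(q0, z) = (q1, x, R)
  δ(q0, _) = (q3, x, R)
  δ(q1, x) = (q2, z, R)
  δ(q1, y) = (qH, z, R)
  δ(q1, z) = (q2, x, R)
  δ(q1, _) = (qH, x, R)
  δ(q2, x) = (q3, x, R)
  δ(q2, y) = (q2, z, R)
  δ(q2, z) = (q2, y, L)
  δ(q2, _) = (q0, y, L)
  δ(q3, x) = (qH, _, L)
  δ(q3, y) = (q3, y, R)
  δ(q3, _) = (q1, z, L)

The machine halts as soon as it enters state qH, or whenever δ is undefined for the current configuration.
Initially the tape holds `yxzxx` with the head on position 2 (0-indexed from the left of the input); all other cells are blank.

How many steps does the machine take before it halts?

14

q0 | yx[z]xx__   read z → write x, move R, go to q1
q1 | yxx[x]x__   read x → write z, move R, go to q2
q2 | yxxz[x]__   read x → write x, move R, go to q3
q3 | yxxzx[_]_   read _ → write z, move L, go to q1
q1 | yxxz[x]z_   read x → write z, move R, go to q2
q2 | yxxzz[z]_   read z → write y, move L, go to q2
q2 | yxxz[z]y_   read z → write y, move L, go to q2
q2 | yxx[z]yy_   read z → write y, move L, go to q2
q2 | yx[x]yyy_   read x → write x, move R, go to q3
q3 | yxx[y]yy_   read y → write y, move R, go to q3
q3 | yxxy[y]y_   read y → write y, move R, go to q3
q3 | yxxyy[y]_   read y → write y, move R, go to q3
q3 | yxxyyy[_]   read _ → write z, move L, go to q1
q1 | yxxyy[y]z   read y → write z, move R, go to qH
qH | yxxyyz[z]
M halts after 14 transitions.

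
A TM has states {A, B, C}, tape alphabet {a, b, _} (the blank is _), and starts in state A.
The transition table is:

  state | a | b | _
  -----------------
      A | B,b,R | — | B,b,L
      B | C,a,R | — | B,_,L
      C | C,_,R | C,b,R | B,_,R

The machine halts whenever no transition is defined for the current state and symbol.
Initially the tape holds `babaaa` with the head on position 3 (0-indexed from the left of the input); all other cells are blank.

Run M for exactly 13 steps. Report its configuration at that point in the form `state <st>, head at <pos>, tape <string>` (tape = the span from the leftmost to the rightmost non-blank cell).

state B, head at 6, tape babba

A | bab[a]aa__   read a → write b, move R, go to B
B | babb[a]a__   read a → write a, move R, go to C
C | babba[a]__   read a → write _, move R, go to C
C | babba_[_]_   read _ → write _, move R, go to B
B | babba__[_]   read _ → write _, move L, go to B
B | babba_[_]_   read _ → write _, move L, go to B
B | babba[_]__   read _ → write _, move L, go to B
B | babb[a]___   read a → write a, move R, go to C
C | babba[_]__   read _ → write _, move R, go to B
B | babba_[_]_   read _ → write _, move L, go to B
B | babba[_]__   read _ → write _, move L, go to B
B | babb[a]___   read a → write a, move R, go to C
C | babba[_]__   read _ → write _, move R, go to B
B | babba_[_]_
After 13 steps: state B, head at 6, tape babba.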